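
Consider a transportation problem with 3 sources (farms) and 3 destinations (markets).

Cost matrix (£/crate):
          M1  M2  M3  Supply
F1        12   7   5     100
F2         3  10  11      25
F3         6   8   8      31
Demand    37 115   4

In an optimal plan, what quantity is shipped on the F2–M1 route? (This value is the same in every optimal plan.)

The minimum-cost plan:
  F1→M2: 96 × £7 = £672
  F1→M3: 4 × £5 = £20
  F2→M1: 25 × £3 = £75
  F3→M1: 12 × £6 = £72
  F3→M2: 19 × £8 = £152
Total cost = £991.
So F2→M1 carries 25 crates.

25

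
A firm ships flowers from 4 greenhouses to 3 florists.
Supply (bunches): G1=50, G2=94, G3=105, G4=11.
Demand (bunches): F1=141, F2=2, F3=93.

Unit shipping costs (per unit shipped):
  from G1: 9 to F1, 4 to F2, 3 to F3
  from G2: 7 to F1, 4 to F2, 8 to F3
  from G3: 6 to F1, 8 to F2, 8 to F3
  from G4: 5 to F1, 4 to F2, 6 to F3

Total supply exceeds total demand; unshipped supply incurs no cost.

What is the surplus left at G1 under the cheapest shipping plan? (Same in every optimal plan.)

Minimum-cost shipments:
  G1→F3: 50 × 3 = 150
  G2→F1: 36 × 7 = 252
  G2→F2: 2 × 4 = 8
  G2→F3: 32 × 8 = 256
  G3→F1: 105 × 6 = 630
  G4→F3: 11 × 6 = 66
Total cost = 1362.
G1 ships 50 of its 50, leaving 0.

0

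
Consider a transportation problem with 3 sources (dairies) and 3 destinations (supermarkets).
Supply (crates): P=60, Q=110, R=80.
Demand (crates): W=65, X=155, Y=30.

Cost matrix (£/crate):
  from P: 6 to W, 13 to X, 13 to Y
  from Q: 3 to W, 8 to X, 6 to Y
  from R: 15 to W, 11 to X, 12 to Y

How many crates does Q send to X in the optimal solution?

The minimum-cost plan:
  P->W: 60 crates
  Q->W: 5 crates
  Q->X: 75 crates
  Q->Y: 30 crates
  R->X: 80 crates
Total cost = £2035.
So Q→X carries 75 crates.

75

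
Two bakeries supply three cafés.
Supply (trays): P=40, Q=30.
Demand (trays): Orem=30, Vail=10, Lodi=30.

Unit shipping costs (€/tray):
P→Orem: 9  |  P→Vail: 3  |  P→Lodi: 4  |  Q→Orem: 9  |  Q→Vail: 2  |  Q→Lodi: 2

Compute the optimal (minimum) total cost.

360

A cheapest plan:
  P→Orem: 30 × €9 = €270
  P→Vail: 10 × €3 = €30
  Q→Lodi: 30 × €2 = €60
Total = 270 + 30 + 60 = €360.
(Supply check: P ships 40; Q ships 30.)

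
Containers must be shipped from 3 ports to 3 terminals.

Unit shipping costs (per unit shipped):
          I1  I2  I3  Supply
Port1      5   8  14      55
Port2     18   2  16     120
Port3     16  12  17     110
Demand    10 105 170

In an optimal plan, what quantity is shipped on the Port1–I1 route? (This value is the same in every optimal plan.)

10

The minimum-cost plan:
  Port1->I1: 10 × 5 = 50
  Port1->I3: 45 × 14 = 630
  Port2->I2: 105 × 2 = 210
  Port2->I3: 15 × 16 = 240
  Port3->I3: 110 × 17 = 1870
Total cost = 3000.
So Port1→I1 carries 10 TEU.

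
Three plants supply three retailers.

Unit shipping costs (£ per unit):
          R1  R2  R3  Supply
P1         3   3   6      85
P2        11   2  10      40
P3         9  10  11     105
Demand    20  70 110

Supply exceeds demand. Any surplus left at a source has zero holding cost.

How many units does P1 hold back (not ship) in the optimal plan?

An optimal plan:
  P1–R1: 20 units
  P1–R2: 30 units
  P1–R3: 35 units
  P2–R2: 40 units
  P3–R3: 75 units
Total cost = £1265.
P1 ships 85 of its 85, leaving 0.

0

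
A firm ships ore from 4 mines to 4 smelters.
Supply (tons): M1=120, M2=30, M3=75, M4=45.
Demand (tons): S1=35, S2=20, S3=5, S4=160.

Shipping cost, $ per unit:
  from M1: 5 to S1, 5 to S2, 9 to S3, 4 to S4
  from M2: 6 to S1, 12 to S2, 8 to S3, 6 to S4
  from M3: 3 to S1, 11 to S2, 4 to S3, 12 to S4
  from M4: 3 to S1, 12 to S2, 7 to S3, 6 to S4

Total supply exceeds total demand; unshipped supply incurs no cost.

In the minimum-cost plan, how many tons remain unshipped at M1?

0

An optimal plan:
  M1→S2: 20 × $5 = $100
  M1→S4: 100 × $4 = $400
  M2→S4: 30 × $6 = $180
  M3→S1: 20 × $3 = $60
  M3→S3: 5 × $4 = $20
  M4→S1: 15 × $3 = $45
  M4→S4: 30 × $6 = $180
Total cost = $985.
M1 ships 120 of its 120, leaving 0.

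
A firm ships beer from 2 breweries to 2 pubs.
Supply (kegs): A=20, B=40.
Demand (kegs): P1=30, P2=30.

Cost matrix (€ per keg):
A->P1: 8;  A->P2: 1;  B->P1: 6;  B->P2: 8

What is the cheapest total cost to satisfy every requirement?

280

An optimal shipping plan:
  A->P2: 20 kegs
  B->P1: 30 kegs
  B->P2: 10 kegs
Total cost = €280.
(Supply check: A ships 20; B ships 40.)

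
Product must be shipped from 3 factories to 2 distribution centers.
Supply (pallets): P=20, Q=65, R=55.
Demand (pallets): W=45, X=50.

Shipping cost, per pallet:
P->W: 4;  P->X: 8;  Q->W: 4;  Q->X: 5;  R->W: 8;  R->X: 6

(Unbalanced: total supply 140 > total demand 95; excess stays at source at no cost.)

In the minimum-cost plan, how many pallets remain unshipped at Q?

0

An optimal plan:
  P to W: 20 pallets
  Q to W: 25 pallets
  Q to X: 40 pallets
  R to X: 10 pallets
Total cost = 440.
Q ships 65 of its 65, leaving 0.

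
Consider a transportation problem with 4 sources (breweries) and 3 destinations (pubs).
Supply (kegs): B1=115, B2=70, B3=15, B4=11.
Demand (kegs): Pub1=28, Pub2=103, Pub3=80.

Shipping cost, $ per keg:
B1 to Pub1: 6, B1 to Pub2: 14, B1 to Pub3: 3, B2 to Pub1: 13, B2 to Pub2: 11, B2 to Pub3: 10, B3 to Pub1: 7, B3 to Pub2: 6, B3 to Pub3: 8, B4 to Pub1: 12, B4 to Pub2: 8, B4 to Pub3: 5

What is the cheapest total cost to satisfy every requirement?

1454

Optimal allocation:
  B1–Pub1: 28 kegs
  B1–Pub2: 7 kegs
  B1–Pub3: 80 kegs
  B2–Pub2: 70 kegs
  B3–Pub2: 15 kegs
  B4–Pub2: 11 kegs
Total cost = $1454.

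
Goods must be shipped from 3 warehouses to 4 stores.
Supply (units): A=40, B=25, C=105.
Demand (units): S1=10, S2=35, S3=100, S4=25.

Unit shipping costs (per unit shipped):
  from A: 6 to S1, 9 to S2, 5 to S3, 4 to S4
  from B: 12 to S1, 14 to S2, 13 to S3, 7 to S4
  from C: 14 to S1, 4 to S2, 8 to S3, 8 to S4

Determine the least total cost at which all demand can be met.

1085

Optimal allocation:
  A to S1: 10 × 6 = 60
  A to S3: 30 × 5 = 150
  B to S4: 25 × 7 = 175
  C to S2: 35 × 4 = 140
  C to S3: 70 × 8 = 560
Total = 60 + 150 + 175 + 140 + 560 = 1085.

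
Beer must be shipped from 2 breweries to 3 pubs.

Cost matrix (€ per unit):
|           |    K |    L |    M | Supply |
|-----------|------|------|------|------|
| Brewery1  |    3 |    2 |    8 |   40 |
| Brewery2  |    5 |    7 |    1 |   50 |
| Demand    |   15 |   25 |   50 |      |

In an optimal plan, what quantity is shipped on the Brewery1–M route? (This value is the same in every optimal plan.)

0

The minimum-cost plan:
  Brewery1→K: 15 kegs
  Brewery1→L: 25 kegs
  Brewery2→M: 50 kegs
Total cost = €145.
The route Brewery1→M is not used.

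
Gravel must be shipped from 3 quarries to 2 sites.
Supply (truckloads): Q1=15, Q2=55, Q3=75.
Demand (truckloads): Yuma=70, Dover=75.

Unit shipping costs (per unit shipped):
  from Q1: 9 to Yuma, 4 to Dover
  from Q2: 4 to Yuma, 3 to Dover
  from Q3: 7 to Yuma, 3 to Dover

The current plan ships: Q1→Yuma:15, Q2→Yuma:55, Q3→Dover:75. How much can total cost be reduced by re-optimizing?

15

Current plan cost = 15·9 + 55·4 + 75·3 = 580.
Optimal plan:
  Q1->Dover: 15 × 4 = 60
  Q2->Yuma: 55 × 4 = 220
  Q3->Yuma: 15 × 7 = 105
  Q3->Dover: 60 × 3 = 180
Optimal cost = 565.
Saving = 580 − 565 = 15.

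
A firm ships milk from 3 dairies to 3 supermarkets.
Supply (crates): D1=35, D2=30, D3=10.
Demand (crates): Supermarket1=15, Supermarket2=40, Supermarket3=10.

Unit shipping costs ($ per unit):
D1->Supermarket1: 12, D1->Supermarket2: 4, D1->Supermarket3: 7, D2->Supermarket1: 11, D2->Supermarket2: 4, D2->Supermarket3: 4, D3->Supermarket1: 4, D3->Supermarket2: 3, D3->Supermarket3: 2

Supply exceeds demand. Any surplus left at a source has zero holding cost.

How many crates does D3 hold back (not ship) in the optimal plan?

An optimal plan:
  D1→Supermarket2: 35 × $4 = $140
  D2→Supermarket1: 5 × $11 = $55
  D2→Supermarket2: 5 × $4 = $20
  D2→Supermarket3: 10 × $4 = $40
  D3→Supermarket1: 10 × $4 = $40
Total cost = $295.
D3 ships 10 of its 10, leaving 0.

0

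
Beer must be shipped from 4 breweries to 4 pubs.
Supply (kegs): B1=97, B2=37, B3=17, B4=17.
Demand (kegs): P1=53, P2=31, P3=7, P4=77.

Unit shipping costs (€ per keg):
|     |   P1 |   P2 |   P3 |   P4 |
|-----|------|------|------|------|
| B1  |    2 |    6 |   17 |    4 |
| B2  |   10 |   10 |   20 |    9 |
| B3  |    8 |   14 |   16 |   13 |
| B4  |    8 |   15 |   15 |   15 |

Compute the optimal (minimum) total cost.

1021

One minimum-cost allocation:
  B1→P1: 26 × €2 = €52
  B1→P4: 71 × €4 = €284
  B2→P2: 31 × €10 = €310
  B2→P4: 6 × €9 = €54
  B3→P1: 17 × €8 = €136
  B4→P1: 10 × €8 = €80
  B4→P3: 7 × €15 = €105
Total = 52 + 284 + 310 + 54 + 136 + 80 + 105 = €1021.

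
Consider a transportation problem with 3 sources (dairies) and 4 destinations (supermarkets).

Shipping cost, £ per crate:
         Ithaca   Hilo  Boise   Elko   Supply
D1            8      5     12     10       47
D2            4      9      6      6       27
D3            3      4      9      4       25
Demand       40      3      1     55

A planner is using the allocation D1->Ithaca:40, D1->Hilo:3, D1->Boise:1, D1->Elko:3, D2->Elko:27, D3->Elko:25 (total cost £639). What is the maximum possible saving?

2

Current plan cost = 40·8 + 3·5 + 1·12 + 3·10 + 27·6 + 25·4 = £639.
Optimal plan:
  D1 to Ithaca: 14 crates
  D1 to Hilo: 3 crates
  D1 to Elko: 30 crates
  D2 to Ithaca: 26 crates
  D2 to Boise: 1 crates
  D3 to Elko: 25 crates
Optimal cost = £637.
Saving = 639 − 637 = £2.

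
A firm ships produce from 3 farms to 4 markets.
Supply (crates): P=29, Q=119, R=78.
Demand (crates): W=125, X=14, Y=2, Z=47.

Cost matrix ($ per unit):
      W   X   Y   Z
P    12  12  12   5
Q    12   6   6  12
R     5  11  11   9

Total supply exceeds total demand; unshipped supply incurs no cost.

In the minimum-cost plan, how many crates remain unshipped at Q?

Minimum-cost shipments:
  P–Z: 29 × $5 = $145
  Q–W: 47 × $12 = $564
  Q–X: 14 × $6 = $84
  Q–Y: 2 × $6 = $12
  Q–Z: 18 × $12 = $216
  R–W: 78 × $5 = $390
Total cost = $1411.
Q ships 81 of its 119, leaving 38.

38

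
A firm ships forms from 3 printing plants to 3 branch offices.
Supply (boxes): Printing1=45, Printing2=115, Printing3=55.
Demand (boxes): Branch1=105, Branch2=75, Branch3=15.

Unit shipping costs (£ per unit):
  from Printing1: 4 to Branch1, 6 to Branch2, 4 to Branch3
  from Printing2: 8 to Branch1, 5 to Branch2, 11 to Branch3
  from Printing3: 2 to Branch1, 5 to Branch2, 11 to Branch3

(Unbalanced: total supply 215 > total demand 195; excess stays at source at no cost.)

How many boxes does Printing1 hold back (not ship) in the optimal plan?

0

An optimal plan:
  Printing1→Branch1: 30 × £4 = £120
  Printing1→Branch3: 15 × £4 = £60
  Printing2→Branch1: 20 × £8 = £160
  Printing2→Branch2: 75 × £5 = £375
  Printing3→Branch1: 55 × £2 = £110
Total cost = £825.
Printing1 ships 45 of its 45, leaving 0.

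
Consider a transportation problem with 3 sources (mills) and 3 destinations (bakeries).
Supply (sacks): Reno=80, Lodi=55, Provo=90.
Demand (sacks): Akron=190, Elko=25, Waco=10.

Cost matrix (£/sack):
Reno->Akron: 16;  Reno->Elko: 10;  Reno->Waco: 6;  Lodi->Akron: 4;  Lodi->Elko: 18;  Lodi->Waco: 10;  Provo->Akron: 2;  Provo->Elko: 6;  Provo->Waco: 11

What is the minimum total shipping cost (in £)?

1430

An optimal shipping plan:
  Reno->Akron: 45 × £16 = £720
  Reno->Elko: 25 × £10 = £250
  Reno->Waco: 10 × £6 = £60
  Lodi->Akron: 55 × £4 = £220
  Provo->Akron: 90 × £2 = £180
Total = 720 + 250 + 60 + 220 + 180 = £1430.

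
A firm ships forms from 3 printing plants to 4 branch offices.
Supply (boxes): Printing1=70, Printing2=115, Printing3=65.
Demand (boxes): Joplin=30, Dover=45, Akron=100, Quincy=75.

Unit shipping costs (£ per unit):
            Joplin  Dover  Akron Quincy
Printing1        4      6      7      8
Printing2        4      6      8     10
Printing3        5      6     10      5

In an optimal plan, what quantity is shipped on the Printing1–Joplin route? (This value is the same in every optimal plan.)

Solving gives:
  Printing1–Akron: 60 × £7 = £420
  Printing1–Quincy: 10 × £8 = £80
  Printing2–Joplin: 30 × £4 = £120
  Printing2–Dover: 45 × £6 = £270
  Printing2–Akron: 40 × £8 = £320
  Printing3–Quincy: 65 × £5 = £325
Total cost = £1535.
The route Printing1→Joplin is not used.

0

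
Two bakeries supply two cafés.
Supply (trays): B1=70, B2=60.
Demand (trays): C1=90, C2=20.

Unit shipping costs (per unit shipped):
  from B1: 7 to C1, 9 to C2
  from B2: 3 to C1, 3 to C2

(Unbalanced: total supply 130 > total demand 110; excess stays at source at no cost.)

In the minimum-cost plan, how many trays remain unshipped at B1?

Minimum-cost shipments:
  B1–C1: 50 × 7 = 350
  B2–C1: 40 × 3 = 120
  B2–C2: 20 × 3 = 60
Total cost = 530.
B1 ships 50 of its 70, leaving 20.

20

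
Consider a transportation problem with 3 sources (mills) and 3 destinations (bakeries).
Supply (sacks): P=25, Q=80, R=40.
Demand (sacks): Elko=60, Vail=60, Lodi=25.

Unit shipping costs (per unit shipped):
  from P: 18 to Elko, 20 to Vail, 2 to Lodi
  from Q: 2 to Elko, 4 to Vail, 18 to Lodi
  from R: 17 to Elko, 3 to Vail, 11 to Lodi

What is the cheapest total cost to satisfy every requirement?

A cheapest plan:
  P–Lodi: 25 × 2 = 50
  Q–Elko: 60 × 2 = 120
  Q–Vail: 20 × 4 = 80
  R–Vail: 40 × 3 = 120
Total = 50 + 120 + 80 + 120 = 370.

370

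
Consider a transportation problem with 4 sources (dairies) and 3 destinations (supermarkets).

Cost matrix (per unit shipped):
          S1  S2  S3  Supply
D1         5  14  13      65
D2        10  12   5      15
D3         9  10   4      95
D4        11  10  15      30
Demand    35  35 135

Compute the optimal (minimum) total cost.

1325

One minimum-cost allocation:
  D1->S1: 35 × 5 = 175
  D1->S2: 5 × 14 = 70
  D1->S3: 25 × 13 = 325
  D2->S3: 15 × 5 = 75
  D3->S3: 95 × 4 = 380
  D4->S2: 30 × 10 = 300
Total = 175 + 70 + 325 + 75 + 380 + 300 = 1325.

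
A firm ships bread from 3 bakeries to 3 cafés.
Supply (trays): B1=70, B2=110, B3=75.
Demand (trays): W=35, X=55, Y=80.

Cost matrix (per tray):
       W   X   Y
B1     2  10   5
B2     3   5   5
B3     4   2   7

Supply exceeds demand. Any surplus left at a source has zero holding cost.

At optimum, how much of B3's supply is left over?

An optimal plan:
  B1->W: 35 trays
  B2->Y: 80 trays
  B3->X: 55 trays
Total cost = 580.
B3 ships 55 of its 75, leaving 20.

20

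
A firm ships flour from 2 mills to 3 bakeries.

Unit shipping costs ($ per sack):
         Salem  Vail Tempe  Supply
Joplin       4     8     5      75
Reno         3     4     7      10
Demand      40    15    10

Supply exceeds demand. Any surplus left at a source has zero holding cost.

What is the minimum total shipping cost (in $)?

Optimal allocation:
  Joplin–Salem: 40 × $4 = $160
  Joplin–Vail: 5 × $8 = $40
  Joplin–Tempe: 10 × $5 = $50
  Reno–Vail: 10 × $4 = $40
Total = 160 + 40 + 50 + 40 = $290.

290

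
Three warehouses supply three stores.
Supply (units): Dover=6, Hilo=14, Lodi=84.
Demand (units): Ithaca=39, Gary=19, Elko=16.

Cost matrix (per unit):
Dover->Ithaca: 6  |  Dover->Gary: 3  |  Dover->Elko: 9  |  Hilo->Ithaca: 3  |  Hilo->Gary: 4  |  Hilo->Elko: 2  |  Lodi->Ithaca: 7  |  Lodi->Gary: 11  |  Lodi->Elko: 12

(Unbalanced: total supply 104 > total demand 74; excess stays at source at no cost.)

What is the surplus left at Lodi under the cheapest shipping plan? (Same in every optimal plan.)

Minimum-cost shipments:
  Dover–Gary: 6 × 3 = 18
  Hilo–Elko: 14 × 2 = 28
  Lodi–Ithaca: 39 × 7 = 273
  Lodi–Gary: 13 × 11 = 143
  Lodi–Elko: 2 × 12 = 24
Total cost = 486.
Lodi ships 54 of its 84, leaving 30.

30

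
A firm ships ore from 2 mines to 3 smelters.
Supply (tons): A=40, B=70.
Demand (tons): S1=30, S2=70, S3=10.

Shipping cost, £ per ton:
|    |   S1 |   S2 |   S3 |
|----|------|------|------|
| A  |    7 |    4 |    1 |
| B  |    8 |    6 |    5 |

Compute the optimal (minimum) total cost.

Optimal allocation:
  A to S2: 30 × £4 = £120
  A to S3: 10 × £1 = £10
  B to S1: 30 × £8 = £240
  B to S2: 40 × £6 = £240
Total = 120 + 10 + 240 + 240 = £610.

610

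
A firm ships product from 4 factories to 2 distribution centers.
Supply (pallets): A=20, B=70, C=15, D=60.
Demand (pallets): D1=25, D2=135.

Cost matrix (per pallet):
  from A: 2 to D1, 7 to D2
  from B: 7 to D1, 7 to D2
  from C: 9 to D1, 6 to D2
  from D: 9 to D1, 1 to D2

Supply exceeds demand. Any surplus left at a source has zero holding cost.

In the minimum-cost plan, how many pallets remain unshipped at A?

0

An optimal plan:
  A–D1: 20 × 2 = 40
  B–D1: 5 × 7 = 35
  B–D2: 60 × 7 = 420
  C–D2: 15 × 6 = 90
  D–D2: 60 × 1 = 60
Total cost = 645.
A ships 20 of its 20, leaving 0.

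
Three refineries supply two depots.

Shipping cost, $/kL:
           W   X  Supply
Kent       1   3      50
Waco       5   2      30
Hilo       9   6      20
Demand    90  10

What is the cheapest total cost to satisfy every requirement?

An optimal shipping plan:
  Kent–W: 50 kL
  Waco–W: 30 kL
  Hilo–W: 10 kL
  Hilo–X: 10 kL
Total cost = $350.
(Supply check: Kent ships 50; Waco ships 30; Hilo ships 20.)

350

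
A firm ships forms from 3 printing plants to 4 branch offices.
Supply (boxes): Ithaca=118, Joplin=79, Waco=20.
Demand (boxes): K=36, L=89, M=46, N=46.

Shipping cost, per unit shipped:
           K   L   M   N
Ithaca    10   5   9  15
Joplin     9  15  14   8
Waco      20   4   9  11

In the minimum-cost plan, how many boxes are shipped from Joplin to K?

33

Optimal shipments:
  Ithaca–K: 3 × 10 = 30
  Ithaca–L: 69 × 5 = 345
  Ithaca–M: 46 × 9 = 414
  Joplin–K: 33 × 9 = 297
  Joplin–N: 46 × 8 = 368
  Waco–L: 20 × 4 = 80
Total cost = 1534.
So Joplin→K carries 33 boxes.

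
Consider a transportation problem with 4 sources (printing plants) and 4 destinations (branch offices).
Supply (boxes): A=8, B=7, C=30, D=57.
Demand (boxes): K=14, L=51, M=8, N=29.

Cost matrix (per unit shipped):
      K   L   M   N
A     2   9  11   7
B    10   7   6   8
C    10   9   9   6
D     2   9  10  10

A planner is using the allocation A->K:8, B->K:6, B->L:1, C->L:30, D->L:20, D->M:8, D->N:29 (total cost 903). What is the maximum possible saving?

191

Current plan cost = 8·2 + 6·10 + 1·7 + 30·9 + 20·9 + 8·10 + 29·10 = 903.
Optimal plan:
  A->L: 8 × 9 = 72
  B->M: 7 × 6 = 42
  C->M: 1 × 9 = 9
  C->N: 29 × 6 = 174
  D->K: 14 × 2 = 28
  D->L: 43 × 9 = 387
Optimal cost = 712.
Saving = 903 − 712 = 191.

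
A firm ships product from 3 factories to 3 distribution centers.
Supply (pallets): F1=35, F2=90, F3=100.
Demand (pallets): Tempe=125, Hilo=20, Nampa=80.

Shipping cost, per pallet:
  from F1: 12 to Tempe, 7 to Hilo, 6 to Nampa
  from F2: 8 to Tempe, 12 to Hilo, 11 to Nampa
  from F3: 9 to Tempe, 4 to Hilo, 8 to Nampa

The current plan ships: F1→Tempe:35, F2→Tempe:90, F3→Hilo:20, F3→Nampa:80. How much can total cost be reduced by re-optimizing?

Current plan cost = 35·12 + 90·8 + 20·4 + 80·8 = 1860.
Optimal plan:
  F1->Nampa: 35 × 6 = 210
  F2->Tempe: 90 × 8 = 720
  F3->Tempe: 35 × 9 = 315
  F3->Hilo: 20 × 4 = 80
  F3->Nampa: 45 × 8 = 360
Optimal cost = 1685.
Saving = 1860 − 1685 = 175.

175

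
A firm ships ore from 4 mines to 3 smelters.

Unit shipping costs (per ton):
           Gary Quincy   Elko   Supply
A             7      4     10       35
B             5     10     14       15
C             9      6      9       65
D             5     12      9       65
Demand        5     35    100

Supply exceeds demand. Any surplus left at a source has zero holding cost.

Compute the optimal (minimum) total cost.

1065

A cheapest plan:
  A–Quincy: 35 × 4 = 140
  B–Gary: 5 × 5 = 25
  C–Elko: 65 × 9 = 585
  D–Elko: 35 × 9 = 315
Total = 140 + 25 + 585 + 315 = 1065.
(Supply check: A ships 35; B ships 5; C ships 65; D ships 35.)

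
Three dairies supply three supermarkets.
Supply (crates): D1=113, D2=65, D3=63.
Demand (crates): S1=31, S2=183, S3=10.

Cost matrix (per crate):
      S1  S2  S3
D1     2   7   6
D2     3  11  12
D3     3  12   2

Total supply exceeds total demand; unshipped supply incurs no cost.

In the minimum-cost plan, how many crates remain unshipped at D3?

An optimal plan:
  D1–S2: 113 × 7 = 791
  D2–S2: 65 × 11 = 715
  D3–S1: 31 × 3 = 93
  D3–S2: 5 × 12 = 60
  D3–S3: 10 × 2 = 20
Total cost = 1679.
D3 ships 46 of its 63, leaving 17.

17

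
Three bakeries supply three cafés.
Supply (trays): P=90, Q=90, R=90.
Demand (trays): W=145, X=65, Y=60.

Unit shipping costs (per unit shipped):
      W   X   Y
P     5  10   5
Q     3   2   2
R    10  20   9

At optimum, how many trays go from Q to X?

65

Solving gives:
  P->W: 90 × 5 = 450
  Q->X: 65 × 2 = 130
  Q->Y: 25 × 2 = 50
  R->W: 55 × 10 = 550
  R->Y: 35 × 9 = 315
Total cost = 1495.
So Q→X carries 65 trays.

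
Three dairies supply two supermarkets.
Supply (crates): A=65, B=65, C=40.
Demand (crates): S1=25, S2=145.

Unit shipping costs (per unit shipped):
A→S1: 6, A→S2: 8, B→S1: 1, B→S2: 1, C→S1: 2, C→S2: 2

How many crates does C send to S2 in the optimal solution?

40

Optimal shipments:
  A->S1: 25 × 6 = 150
  A->S2: 40 × 8 = 320
  B->S2: 65 × 1 = 65
  C->S2: 40 × 2 = 80
Total cost = 615.
So C→S2 carries 40 crates.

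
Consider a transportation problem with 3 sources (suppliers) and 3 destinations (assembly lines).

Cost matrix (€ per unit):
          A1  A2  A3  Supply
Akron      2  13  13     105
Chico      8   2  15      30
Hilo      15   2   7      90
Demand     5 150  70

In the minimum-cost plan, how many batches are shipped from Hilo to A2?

Optimal shipments:
  Akron->A1: 5 × €2 = €10
  Akron->A2: 30 × €13 = €390
  Akron->A3: 70 × €13 = €910
  Chico->A2: 30 × €2 = €60
  Hilo->A2: 90 × €2 = €180
Total cost = €1550.
So Hilo→A2 carries 90 batches.

90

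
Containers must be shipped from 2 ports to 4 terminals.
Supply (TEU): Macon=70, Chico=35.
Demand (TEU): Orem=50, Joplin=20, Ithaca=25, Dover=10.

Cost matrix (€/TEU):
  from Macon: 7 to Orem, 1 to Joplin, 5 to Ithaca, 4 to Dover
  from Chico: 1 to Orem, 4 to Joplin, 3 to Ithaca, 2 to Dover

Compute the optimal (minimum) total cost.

325

An optimal shipping plan:
  Macon->Orem: 15 × €7 = €105
  Macon->Joplin: 20 × €1 = €20
  Macon->Ithaca: 25 × €5 = €125
  Macon->Dover: 10 × €4 = €40
  Chico->Orem: 35 × €1 = €35
Total = 105 + 20 + 125 + 40 + 35 = €325.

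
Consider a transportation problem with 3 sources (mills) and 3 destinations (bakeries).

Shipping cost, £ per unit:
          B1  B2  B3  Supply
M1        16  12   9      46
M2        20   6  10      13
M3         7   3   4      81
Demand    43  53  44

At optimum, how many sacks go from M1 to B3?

The minimum-cost plan:
  M1->B2: 2 × £12 = £24
  M1->B3: 44 × £9 = £396
  M2->B2: 13 × £6 = £78
  M3->B1: 43 × £7 = £301
  M3->B2: 38 × £3 = £114
Total cost = £913.
So M1→B3 carries 44 sacks.

44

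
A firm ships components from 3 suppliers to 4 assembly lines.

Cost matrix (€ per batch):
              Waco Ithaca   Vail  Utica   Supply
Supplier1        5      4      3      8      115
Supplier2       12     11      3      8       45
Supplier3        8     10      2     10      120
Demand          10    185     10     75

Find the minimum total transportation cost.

1920

Optimal allocation:
  Supplier1→Ithaca: 115 × €4 = €460
  Supplier2→Utica: 45 × €8 = €360
  Supplier3→Waco: 10 × €8 = €80
  Supplier3→Ithaca: 70 × €10 = €700
  Supplier3→Vail: 10 × €2 = €20
  Supplier3→Utica: 30 × €10 = €300
Total = 460 + 360 + 80 + 700 + 20 + 300 = €1920.
(Supply check: Supplier1 ships 115; Supplier2 ships 45; Supplier3 ships 120.)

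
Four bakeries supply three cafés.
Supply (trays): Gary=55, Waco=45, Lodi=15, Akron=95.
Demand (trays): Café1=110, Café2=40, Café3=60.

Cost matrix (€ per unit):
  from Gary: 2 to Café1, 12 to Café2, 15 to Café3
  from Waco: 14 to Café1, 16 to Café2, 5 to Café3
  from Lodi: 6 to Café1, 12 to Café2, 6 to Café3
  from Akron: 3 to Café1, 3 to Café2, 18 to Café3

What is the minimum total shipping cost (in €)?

Optimal allocation:
  Gary–Café1: 55 × €2 = €110
  Waco–Café3: 45 × €5 = €225
  Lodi–Café3: 15 × €6 = €90
  Akron–Café1: 55 × €3 = €165
  Akron–Café2: 40 × €3 = €120
Total = 110 + 225 + 90 + 165 + 120 = €710.
(Supply check: Gary ships 55; Waco ships 45; Lodi ships 15; Akron ships 95.)

710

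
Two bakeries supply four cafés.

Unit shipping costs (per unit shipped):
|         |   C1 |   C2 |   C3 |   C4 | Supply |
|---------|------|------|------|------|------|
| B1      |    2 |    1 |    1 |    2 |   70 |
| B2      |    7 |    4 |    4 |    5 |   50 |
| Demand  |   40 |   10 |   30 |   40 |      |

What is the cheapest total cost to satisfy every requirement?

350

An optimal shipping plan:
  B1–C1: 40 × 2 = 80
  B1–C2: 10 × 1 = 10
  B1–C3: 20 × 1 = 20
  B2–C3: 10 × 4 = 40
  B2–C4: 40 × 5 = 200
Total = 80 + 10 + 20 + 40 + 200 = 350.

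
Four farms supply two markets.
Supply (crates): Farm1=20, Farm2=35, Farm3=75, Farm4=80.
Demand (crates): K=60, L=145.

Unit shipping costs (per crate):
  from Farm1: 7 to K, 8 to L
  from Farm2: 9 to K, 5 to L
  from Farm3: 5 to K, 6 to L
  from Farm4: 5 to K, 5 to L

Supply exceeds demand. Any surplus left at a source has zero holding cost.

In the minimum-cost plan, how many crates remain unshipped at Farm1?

5

Minimum-cost shipments:
  Farm1→L: 15 × 8 = 120
  Farm2→L: 35 × 5 = 175
  Farm3→K: 60 × 5 = 300
  Farm3→L: 15 × 6 = 90
  Farm4→L: 80 × 5 = 400
Total cost = 1085.
Farm1 ships 15 of its 20, leaving 5.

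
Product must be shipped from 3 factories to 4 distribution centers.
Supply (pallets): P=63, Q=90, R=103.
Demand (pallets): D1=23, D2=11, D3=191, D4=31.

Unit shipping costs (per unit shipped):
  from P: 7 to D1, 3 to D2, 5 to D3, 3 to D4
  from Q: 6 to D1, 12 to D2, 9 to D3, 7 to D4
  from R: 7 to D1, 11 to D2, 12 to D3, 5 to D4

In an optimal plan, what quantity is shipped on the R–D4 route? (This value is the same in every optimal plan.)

Optimal shipments:
  P to D2: 11 × 3 = 33
  P to D3: 52 × 5 = 260
  Q to D3: 90 × 9 = 810
  R to D1: 23 × 7 = 161
  R to D3: 49 × 12 = 588
  R to D4: 31 × 5 = 155
Total cost = 2007.
So R→D4 carries 31 pallets.

31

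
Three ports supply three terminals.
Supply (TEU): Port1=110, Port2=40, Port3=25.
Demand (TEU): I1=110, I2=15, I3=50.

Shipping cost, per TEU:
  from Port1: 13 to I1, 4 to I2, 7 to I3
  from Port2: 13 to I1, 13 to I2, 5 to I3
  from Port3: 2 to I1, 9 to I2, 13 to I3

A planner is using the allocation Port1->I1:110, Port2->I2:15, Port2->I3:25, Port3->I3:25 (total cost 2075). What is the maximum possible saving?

Current plan cost = 110·13 + 15·13 + 25·5 + 25·13 = 2075.
Optimal plan:
  Port1–I1: 85 × 13 = 1105
  Port1–I2: 15 × 4 = 60
  Port1–I3: 10 × 7 = 70
  Port2–I3: 40 × 5 = 200
  Port3–I1: 25 × 2 = 50
Optimal cost = 1485.
Saving = 2075 − 1485 = 590.

590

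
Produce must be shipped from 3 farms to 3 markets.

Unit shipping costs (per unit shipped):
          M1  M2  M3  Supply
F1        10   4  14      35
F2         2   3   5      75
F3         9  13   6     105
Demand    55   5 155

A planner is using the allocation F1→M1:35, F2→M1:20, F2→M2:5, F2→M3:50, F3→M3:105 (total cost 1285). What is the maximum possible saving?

35

Current plan cost = 35·10 + 20·2 + 5·3 + 50·5 + 105·6 = 1285.
Optimal plan:
  F1->M1: 30 × 10 = 300
  F1->M2: 5 × 4 = 20
  F2->M1: 25 × 2 = 50
  F2->M3: 50 × 5 = 250
  F3->M3: 105 × 6 = 630
Optimal cost = 1250.
Saving = 1285 − 1250 = 35.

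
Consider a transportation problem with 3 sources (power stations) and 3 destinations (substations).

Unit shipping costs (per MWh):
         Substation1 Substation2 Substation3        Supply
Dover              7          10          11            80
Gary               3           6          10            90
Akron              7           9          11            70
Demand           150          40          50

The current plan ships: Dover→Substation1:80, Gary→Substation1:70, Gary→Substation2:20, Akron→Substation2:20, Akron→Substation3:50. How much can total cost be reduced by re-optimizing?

Current plan cost = 80·7 + 70·3 + 20·6 + 20·9 + 50·11 = 1620.
Optimal plan:
  Dover–Substation1: 30 × 7 = 210
  Dover–Substation3: 50 × 11 = 550
  Gary–Substation1: 90 × 3 = 270
  Akron–Substation1: 30 × 7 = 210
  Akron–Substation2: 40 × 9 = 360
Optimal cost = 1600.
Saving = 1620 − 1600 = 20.

20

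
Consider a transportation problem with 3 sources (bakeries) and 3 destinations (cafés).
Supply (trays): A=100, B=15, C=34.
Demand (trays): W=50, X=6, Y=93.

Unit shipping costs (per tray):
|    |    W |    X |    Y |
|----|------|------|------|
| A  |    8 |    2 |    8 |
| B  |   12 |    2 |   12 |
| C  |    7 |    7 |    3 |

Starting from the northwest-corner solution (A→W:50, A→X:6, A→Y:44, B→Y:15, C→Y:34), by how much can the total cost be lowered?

Current plan cost = 50·8 + 6·2 + 44·8 + 15·12 + 34·3 = 1046.
Optimal plan:
  A to W: 41 × 8 = 328
  A to Y: 59 × 8 = 472
  B to W: 9 × 12 = 108
  B to X: 6 × 2 = 12
  C to Y: 34 × 3 = 102
Optimal cost = 1022.
Saving = 1046 − 1022 = 24.

24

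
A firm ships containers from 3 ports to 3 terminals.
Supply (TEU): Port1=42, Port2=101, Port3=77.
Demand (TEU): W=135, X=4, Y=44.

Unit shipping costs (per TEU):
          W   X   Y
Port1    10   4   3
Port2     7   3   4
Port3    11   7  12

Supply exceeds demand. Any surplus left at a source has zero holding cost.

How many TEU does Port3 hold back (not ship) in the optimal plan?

An optimal plan:
  Port1->Y: 42 × 3 = 126
  Port2->W: 95 × 7 = 665
  Port2->X: 4 × 3 = 12
  Port2->Y: 2 × 4 = 8
  Port3->W: 40 × 11 = 440
Total cost = 1251.
Port3 ships 40 of its 77, leaving 37.

37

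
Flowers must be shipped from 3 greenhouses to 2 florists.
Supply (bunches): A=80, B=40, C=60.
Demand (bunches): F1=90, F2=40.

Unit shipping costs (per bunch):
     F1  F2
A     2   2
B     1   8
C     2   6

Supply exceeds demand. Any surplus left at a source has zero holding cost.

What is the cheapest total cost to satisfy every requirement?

220

An optimal shipping plan:
  A→F2: 40 × 2 = 80
  B→F1: 40 × 1 = 40
  C→F1: 50 × 2 = 100
Total = 80 + 40 + 100 = 220.
(Supply check: A ships 40; B ships 40; C ships 50.)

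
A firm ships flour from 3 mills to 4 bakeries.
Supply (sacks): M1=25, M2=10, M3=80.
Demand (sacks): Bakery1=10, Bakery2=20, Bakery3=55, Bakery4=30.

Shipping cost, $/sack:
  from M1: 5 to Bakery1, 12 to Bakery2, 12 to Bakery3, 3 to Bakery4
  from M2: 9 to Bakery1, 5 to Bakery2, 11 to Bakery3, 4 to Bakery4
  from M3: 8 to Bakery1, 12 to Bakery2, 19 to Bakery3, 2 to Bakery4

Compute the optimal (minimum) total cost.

1170

An optimal shipping plan:
  M1–Bakery3: 25 × $12 = $300
  M2–Bakery3: 10 × $11 = $110
  M3–Bakery1: 10 × $8 = $80
  M3–Bakery2: 20 × $12 = $240
  M3–Bakery3: 20 × $19 = $380
  M3–Bakery4: 30 × $2 = $60
Total = 300 + 110 + 80 + 240 + 380 + 60 = $1170.
(Supply check: M1 ships 25; M2 ships 10; M3 ships 80.)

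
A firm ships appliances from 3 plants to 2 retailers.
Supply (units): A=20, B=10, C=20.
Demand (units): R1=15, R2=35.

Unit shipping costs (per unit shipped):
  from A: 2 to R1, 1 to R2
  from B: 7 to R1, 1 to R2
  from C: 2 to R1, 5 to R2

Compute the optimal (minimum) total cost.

A cheapest plan:
  A->R2: 20 × 1 = 20
  B->R2: 10 × 1 = 10
  C->R1: 15 × 2 = 30
  C->R2: 5 × 5 = 25
Total = 20 + 10 + 30 + 25 = 85.
(Supply check: A ships 20; B ships 10; C ships 20.)

85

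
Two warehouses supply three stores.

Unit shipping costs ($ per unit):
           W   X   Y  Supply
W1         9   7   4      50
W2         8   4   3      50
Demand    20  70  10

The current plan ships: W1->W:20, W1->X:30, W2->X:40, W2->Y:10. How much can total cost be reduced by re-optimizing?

Current plan cost = 20·9 + 30·7 + 40·4 + 10·3 = $580.
Optimal plan:
  W1->W: 20 units
  W1->X: 20 units
  W1->Y: 10 units
  W2->X: 50 units
Optimal cost = $560.
Saving = 580 − 560 = $20.

20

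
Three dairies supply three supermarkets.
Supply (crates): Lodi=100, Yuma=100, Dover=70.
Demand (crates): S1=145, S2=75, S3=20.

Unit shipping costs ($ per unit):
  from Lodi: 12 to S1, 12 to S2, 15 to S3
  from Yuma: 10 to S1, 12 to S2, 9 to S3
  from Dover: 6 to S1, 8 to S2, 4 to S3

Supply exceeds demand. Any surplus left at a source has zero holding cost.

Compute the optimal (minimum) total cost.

2230

Optimal allocation:
  Lodi–S2: 75 × $12 = $900
  Yuma–S1: 95 × $10 = $950
  Dover–S1: 50 × $6 = $300
  Dover–S3: 20 × $4 = $80
Total = 900 + 950 + 300 + 80 = $2230.
(Supply check: Lodi ships 75; Yuma ships 95; Dover ships 70.)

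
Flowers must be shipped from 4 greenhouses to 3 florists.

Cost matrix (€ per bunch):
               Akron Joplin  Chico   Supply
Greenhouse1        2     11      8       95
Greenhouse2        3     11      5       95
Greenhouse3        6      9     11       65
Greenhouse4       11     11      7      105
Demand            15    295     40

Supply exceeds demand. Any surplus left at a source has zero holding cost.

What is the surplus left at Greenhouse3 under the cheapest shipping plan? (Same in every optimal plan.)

Minimum-cost shipments:
  Greenhouse1–Akron: 15 × €2 = €30
  Greenhouse1–Joplin: 80 × €11 = €880
  Greenhouse2–Joplin: 45 × €11 = €495
  Greenhouse2–Chico: 40 × €5 = €200
  Greenhouse3–Joplin: 65 × €9 = €585
  Greenhouse4–Joplin: 105 × €11 = €1155
Total cost = €3345.
Greenhouse3 ships 65 of its 65, leaving 0.

0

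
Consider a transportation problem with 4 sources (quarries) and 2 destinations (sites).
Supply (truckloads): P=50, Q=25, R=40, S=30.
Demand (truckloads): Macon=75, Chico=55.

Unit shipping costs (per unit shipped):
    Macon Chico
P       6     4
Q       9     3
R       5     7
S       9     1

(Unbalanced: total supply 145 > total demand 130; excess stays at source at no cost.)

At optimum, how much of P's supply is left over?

15

Minimum-cost shipments:
  P–Macon: 35 × 6 = 210
  Q–Chico: 25 × 3 = 75
  R–Macon: 40 × 5 = 200
  S–Chico: 30 × 1 = 30
Total cost = 515.
P ships 35 of its 50, leaving 15.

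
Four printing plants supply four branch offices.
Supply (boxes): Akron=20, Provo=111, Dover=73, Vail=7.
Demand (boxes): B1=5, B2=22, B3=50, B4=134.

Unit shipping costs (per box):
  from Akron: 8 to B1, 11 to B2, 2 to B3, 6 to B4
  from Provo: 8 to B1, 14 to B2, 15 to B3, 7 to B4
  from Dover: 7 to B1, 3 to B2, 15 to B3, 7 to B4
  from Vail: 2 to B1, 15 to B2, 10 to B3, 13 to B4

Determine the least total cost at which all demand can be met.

Optimal allocation:
  Akron to B3: 20 × 2 = 40
  Provo to B4: 111 × 7 = 777
  Dover to B2: 22 × 3 = 66
  Dover to B3: 28 × 15 = 420
  Dover to B4: 23 × 7 = 161
  Vail to B1: 5 × 2 = 10
  Vail to B3: 2 × 10 = 20
Total = 40 + 777 + 66 + 420 + 161 + 10 + 20 = 1494.
(Supply check: Akron ships 20; Provo ships 111; Dover ships 73; Vail ships 7.)

1494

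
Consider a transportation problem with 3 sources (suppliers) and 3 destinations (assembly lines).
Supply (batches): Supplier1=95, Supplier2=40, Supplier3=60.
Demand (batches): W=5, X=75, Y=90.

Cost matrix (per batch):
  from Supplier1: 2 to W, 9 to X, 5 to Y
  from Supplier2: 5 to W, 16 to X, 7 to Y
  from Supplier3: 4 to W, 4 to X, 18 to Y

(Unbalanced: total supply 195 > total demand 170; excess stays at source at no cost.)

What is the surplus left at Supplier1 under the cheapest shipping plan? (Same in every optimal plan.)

An optimal plan:
  Supplier1->W: 5 × 2 = 10
  Supplier1->X: 15 × 9 = 135
  Supplier1->Y: 75 × 5 = 375
  Supplier2->Y: 15 × 7 = 105
  Supplier3->X: 60 × 4 = 240
Total cost = 865.
Supplier1 ships 95 of its 95, leaving 0.

0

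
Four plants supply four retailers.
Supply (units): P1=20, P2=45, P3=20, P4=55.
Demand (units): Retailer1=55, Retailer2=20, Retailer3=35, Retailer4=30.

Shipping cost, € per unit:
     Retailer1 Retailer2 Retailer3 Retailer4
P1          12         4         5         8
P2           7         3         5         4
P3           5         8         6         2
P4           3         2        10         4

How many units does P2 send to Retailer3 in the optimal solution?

The minimum-cost plan:
  P1→Retailer3: 20 × €5 = €100
  P2→Retailer2: 20 × €3 = €60
  P2→Retailer3: 15 × €5 = €75
  P2→Retailer4: 10 × €4 = €40
  P3→Retailer4: 20 × €2 = €40
  P4→Retailer1: 55 × €3 = €165
Total cost = €480.
So P2→Retailer3 carries 15 units.

15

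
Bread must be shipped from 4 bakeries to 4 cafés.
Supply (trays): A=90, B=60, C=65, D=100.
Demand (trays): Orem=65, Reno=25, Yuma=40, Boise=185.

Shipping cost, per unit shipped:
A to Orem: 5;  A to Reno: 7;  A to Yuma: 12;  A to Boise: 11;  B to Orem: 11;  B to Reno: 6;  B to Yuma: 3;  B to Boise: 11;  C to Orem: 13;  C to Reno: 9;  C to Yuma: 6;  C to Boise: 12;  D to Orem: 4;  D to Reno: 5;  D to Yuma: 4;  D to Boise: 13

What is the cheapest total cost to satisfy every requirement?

2615

A cheapest plan:
  A→Boise: 90 × 11 = 990
  B→Yuma: 30 × 3 = 90
  B→Boise: 30 × 11 = 330
  C→Boise: 65 × 12 = 780
  D→Orem: 65 × 4 = 260
  D→Reno: 25 × 5 = 125
  D→Yuma: 10 × 4 = 40
Total = 990 + 90 + 330 + 780 + 260 + 125 + 40 = 2615.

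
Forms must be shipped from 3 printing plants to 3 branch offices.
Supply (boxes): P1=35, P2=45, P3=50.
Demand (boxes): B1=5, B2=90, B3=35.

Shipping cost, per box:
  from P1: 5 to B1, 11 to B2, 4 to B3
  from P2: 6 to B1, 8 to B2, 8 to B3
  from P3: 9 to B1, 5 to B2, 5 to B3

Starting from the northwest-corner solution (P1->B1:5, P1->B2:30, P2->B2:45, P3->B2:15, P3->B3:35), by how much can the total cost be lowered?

225

Current plan cost = 5·5 + 30·11 + 45·8 + 15·5 + 35·5 = 965.
Optimal plan:
  P1->B3: 35 × 4 = 140
  P2->B1: 5 × 6 = 30
  P2->B2: 40 × 8 = 320
  P3->B2: 50 × 5 = 250
Optimal cost = 740.
Saving = 965 − 740 = 225.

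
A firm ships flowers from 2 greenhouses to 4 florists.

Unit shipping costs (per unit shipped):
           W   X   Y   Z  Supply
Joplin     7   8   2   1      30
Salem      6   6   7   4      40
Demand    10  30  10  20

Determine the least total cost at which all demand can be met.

280

One minimum-cost allocation:
  Joplin to Y: 10 bunches
  Joplin to Z: 20 bunches
  Salem to W: 10 bunches
  Salem to X: 30 bunches
Total cost = 280.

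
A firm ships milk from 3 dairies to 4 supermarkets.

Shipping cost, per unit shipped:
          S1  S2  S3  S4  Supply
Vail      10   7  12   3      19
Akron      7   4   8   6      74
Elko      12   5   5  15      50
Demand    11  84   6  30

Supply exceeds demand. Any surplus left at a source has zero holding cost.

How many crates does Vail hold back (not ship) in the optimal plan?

Minimum-cost shipments:
  Vail to S4: 19 × 3 = 57
  Akron to S1: 11 × 7 = 77
  Akron to S2: 52 × 4 = 208
  Akron to S4: 11 × 6 = 66
  Elko to S2: 32 × 5 = 160
  Elko to S3: 6 × 5 = 30
Total cost = 598.
Vail ships 19 of its 19, leaving 0.

0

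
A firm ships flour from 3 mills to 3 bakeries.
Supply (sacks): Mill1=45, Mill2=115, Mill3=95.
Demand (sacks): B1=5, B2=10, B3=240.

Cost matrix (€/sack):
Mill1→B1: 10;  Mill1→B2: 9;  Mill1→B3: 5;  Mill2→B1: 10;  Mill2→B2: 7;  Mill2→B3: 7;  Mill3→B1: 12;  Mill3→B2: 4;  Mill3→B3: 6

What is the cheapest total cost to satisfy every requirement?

1595

One minimum-cost allocation:
  Mill1→B3: 45 × €5 = €225
  Mill2→B1: 5 × €10 = €50
  Mill2→B3: 110 × €7 = €770
  Mill3→B2: 10 × €4 = €40
  Mill3→B3: 85 × €6 = €510
Total = 225 + 50 + 770 + 40 + 510 = €1595.
(Supply check: Mill1 ships 45; Mill2 ships 115; Mill3 ships 95.)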